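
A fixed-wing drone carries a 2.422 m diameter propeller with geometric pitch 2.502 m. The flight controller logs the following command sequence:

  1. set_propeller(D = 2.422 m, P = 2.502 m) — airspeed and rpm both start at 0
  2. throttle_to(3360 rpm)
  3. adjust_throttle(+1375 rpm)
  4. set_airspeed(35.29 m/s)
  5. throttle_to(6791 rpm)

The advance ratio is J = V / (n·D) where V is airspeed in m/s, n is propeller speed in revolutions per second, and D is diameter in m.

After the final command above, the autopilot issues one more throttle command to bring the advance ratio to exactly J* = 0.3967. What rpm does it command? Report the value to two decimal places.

set_propeller: D = 2.422 m, P = 2.502 m (p = P/D = 1.033031); state ← (V=0, rpm=0)
throttle_to(3360): rpm ← 3360
adjust_throttle(+1375): rpm ← 3360 +1375 = 4735
set_airspeed(35.29): V ← 35.29 m/s
throttle_to(6791): rpm ← 6791
final state: V = 35.29 m/s, rpm = 6791 → n = rpm/60 = 113.183333 rev/s
target J* = 0.3967; solve J* = V/(n·D) for n: n = V/(J*·D) = 35.29/(0.3967 × 2.422) = 36.729526 rev/s
rpm = 60·n = 2203.771536

rpm = 2203.77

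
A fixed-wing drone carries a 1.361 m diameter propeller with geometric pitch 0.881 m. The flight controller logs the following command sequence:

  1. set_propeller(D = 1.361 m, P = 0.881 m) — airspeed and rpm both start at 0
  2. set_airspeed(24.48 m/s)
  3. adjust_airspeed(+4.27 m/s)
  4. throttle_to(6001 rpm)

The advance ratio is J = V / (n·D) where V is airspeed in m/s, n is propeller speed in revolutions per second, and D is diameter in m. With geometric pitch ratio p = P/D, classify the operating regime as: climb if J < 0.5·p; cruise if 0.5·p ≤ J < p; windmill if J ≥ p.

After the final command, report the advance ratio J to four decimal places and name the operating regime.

set_propeller: D = 1.361 m, P = 0.881 m (p = P/D = 0.647318); state ← (V=0, rpm=0)
set_airspeed(24.48): V ← 24.48 m/s
adjust_airspeed(+4.27): V ← 24.48 +4.27 = 28.75 m/s
throttle_to(6001): rpm ← 6001
final state: V = 28.75 m/s, rpm = 6001 → n = rpm/60 = 100.016667 rev/s
J = V / (n·D) = 28.75 / (100.016667 × 1.361) = 0.211207
regime bands: climb J<0.3237 | cruise [0.3237, 0.6473) | windmill J≥0.6473
J = 0.2112 → climb

J = 0.2112, regime = climb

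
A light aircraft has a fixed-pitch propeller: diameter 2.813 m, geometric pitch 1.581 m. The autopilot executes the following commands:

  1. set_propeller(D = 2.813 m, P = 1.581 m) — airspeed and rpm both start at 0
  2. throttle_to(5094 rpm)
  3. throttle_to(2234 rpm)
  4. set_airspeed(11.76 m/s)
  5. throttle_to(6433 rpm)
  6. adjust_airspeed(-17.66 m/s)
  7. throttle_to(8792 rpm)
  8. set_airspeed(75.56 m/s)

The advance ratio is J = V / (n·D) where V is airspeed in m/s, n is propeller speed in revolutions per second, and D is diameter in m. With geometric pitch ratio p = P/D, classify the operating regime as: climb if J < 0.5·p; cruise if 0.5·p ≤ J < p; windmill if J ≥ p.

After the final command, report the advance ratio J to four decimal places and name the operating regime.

set_propeller: D = 2.813 m, P = 1.581 m (p = P/D = 0.562033); state ← (V=0, rpm=0)
throttle_to(5094): rpm ← 5094
throttle_to(2234): rpm ← 2234
set_airspeed(11.76): V ← 11.76 m/s
throttle_to(6433): rpm ← 6433
adjust_airspeed(-17.66): V ← 11.76 -17.66 = -5.9 m/s
throttle_to(8792): rpm ← 8792
set_airspeed(75.56): V ← 75.56 m/s
final state: V = 75.56 m/s, rpm = 8792 → n = rpm/60 = 146.533333 rev/s
J = V / (n·D) = 75.56 / (146.533333 × 2.813) = 0.183310
regime bands: climb J<0.2810 | cruise [0.2810, 0.5620) | windmill J≥0.5620
J = 0.1833 → climb

J = 0.1833, regime = climb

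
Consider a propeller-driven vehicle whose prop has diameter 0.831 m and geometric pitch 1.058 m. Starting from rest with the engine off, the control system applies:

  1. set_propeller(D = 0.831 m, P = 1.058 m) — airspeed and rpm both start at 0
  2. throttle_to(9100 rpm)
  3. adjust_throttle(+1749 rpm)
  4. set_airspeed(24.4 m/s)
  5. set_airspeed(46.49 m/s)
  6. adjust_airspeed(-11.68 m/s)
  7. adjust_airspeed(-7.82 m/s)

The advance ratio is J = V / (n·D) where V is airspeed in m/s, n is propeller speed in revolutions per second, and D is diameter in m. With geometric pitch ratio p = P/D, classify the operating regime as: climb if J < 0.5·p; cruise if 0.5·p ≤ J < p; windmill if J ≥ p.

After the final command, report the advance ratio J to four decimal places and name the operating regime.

J = 0.1796, regime = climb

set_propeller: D = 0.831 m, P = 1.058 m (p = P/D = 1.273165); state ← (V=0, rpm=0)
throttle_to(9100): rpm ← 9100
adjust_throttle(+1749): rpm ← 9100 +1749 = 10849
set_airspeed(24.4): V ← 24.4 m/s
set_airspeed(46.49): V ← 46.49 m/s
adjust_airspeed(-11.68): V ← 46.49 -11.68 = 34.81 m/s
adjust_airspeed(-7.82): V ← 34.81 -7.82 = 26.99 m/s
final state: V = 26.99 m/s, rpm = 10849 → n = rpm/60 = 180.816667 rev/s
J = V / (n·D) = 26.99 / (180.816667 × 0.831) = 0.179624
regime bands: climb J<0.6366 | cruise [0.6366, 1.2732) | windmill J≥1.2732
J = 0.1796 → climb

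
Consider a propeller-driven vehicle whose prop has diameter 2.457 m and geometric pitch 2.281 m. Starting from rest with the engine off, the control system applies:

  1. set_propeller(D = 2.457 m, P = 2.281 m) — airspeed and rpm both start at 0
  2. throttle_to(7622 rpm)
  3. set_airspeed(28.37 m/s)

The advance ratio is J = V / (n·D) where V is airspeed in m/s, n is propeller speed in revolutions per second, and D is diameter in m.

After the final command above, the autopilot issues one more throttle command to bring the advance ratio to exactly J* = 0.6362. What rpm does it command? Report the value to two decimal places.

rpm = 1088.96

set_propeller: D = 2.457 m, P = 2.281 m (p = P/D = 0.928368); state ← (V=0, rpm=0)
throttle_to(7622): rpm ← 7622
set_airspeed(28.37): V ← 28.37 m/s
final state: V = 28.37 m/s, rpm = 7622 → n = rpm/60 = 127.033333 rev/s
target J* = 0.6362; solve J* = V/(n·D) for n: n = V/(J*·D) = 28.37/(0.6362 × 2.457) = 18.149327 rev/s
rpm = 60·n = 1088.959593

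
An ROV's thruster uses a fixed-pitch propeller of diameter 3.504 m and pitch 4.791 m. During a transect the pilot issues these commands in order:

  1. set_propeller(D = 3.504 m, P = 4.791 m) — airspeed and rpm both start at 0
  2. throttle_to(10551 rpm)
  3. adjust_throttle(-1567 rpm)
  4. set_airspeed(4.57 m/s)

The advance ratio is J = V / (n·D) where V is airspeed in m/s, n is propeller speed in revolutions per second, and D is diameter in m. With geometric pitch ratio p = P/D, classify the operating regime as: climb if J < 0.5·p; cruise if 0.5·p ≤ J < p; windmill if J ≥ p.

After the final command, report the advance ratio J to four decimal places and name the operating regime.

set_propeller: D = 3.504 m, P = 4.791 m (p = P/D = 1.367295); state ← (V=0, rpm=0)
throttle_to(10551): rpm ← 10551
adjust_throttle(-1567): rpm ← 10551 -1567 = 8984
set_airspeed(4.57): V ← 4.57 m/s
final state: V = 4.57 m/s, rpm = 8984 → n = rpm/60 = 149.733333 rev/s
J = V / (n·D) = 4.57 / (149.733333 × 3.504) = 0.008710
regime bands: climb J<0.6836 | cruise [0.6836, 1.3673) | windmill J≥1.3673
J = 0.0087 → climb

J = 0.0087, regime = climb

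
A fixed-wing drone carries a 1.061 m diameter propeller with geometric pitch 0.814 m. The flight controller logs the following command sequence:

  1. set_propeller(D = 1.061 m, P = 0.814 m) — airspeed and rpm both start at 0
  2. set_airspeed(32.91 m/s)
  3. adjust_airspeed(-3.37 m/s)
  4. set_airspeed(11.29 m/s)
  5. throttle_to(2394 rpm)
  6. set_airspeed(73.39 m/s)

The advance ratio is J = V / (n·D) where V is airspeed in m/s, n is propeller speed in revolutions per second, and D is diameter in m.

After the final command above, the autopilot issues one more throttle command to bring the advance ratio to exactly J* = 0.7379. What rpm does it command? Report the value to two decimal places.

set_propeller: D = 1.061 m, P = 0.814 m (p = P/D = 0.767201); state ← (V=0, rpm=0)
set_airspeed(32.91): V ← 32.91 m/s
adjust_airspeed(-3.37): V ← 32.91 -3.37 = 29.54 m/s
set_airspeed(11.29): V ← 11.29 m/s
throttle_to(2394): rpm ← 2394
set_airspeed(73.39): V ← 73.39 m/s
final state: V = 73.39 m/s, rpm = 2394 → n = rpm/60 = 39.900000 rev/s
target J* = 0.7379; solve J* = V/(n·D) for n: n = V/(J*·D) = 73.39/(0.7379 × 1.061) = 93.739794 rev/s
rpm = 60·n = 5624.387623

rpm = 5624.39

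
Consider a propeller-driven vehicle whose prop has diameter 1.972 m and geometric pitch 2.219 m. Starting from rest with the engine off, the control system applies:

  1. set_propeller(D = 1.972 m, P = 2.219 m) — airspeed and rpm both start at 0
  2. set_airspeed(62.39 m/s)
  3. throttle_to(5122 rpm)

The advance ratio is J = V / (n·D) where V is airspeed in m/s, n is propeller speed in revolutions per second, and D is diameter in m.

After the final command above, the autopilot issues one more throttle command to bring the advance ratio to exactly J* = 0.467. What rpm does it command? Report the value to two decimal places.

set_propeller: D = 1.972 m, P = 2.219 m (p = P/D = 1.125254); state ← (V=0, rpm=0)
set_airspeed(62.39): V ← 62.39 m/s
throttle_to(5122): rpm ← 5122
final state: V = 62.39 m/s, rpm = 5122 → n = rpm/60 = 85.366667 rev/s
target J* = 0.467; solve J* = V/(n·D) for n: n = V/(J*·D) = 62.39/(0.467 × 1.972) = 67.747176 rev/s
rpm = 60·n = 4064.830540

rpm = 4064.83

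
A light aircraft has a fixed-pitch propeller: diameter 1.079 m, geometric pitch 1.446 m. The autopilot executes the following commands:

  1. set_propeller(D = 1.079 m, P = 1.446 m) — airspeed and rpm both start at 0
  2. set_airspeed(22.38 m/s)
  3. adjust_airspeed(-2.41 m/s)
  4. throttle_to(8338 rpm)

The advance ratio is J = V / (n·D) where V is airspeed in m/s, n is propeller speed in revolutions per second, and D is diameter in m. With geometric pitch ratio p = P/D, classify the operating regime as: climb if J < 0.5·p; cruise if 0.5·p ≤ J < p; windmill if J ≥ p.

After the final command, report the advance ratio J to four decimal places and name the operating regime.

J = 0.1332, regime = climb

set_propeller: D = 1.079 m, P = 1.446 m (p = P/D = 1.340130); state ← (V=0, rpm=0)
set_airspeed(22.38): V ← 22.38 m/s
adjust_airspeed(-2.41): V ← 22.38 -2.41 = 19.97 m/s
throttle_to(8338): rpm ← 8338
final state: V = 19.97 m/s, rpm = 8338 → n = rpm/60 = 138.966667 rev/s
J = V / (n·D) = 19.97 / (138.966667 × 1.079) = 0.133182
regime bands: climb J<0.6701 | cruise [0.6701, 1.3401) | windmill J≥1.3401
J = 0.1332 → climb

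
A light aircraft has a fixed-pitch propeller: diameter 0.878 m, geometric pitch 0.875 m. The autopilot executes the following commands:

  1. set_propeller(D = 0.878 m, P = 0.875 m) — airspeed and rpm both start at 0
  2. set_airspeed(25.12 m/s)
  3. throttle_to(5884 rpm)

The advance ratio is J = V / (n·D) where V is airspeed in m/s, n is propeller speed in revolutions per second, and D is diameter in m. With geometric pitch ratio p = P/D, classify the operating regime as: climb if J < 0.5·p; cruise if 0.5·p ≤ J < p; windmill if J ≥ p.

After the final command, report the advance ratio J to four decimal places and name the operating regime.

J = 0.2917, regime = climb

set_propeller: D = 0.878 m, P = 0.875 m (p = P/D = 0.996583); state ← (V=0, rpm=0)
set_airspeed(25.12): V ← 25.12 m/s
throttle_to(5884): rpm ← 5884
final state: V = 25.12 m/s, rpm = 5884 → n = rpm/60 = 98.066667 rev/s
J = V / (n·D) = 25.12 / (98.066667 × 0.878) = 0.291745
regime bands: climb J<0.4983 | cruise [0.4983, 0.9966) | windmill J≥0.9966
J = 0.2917 → climb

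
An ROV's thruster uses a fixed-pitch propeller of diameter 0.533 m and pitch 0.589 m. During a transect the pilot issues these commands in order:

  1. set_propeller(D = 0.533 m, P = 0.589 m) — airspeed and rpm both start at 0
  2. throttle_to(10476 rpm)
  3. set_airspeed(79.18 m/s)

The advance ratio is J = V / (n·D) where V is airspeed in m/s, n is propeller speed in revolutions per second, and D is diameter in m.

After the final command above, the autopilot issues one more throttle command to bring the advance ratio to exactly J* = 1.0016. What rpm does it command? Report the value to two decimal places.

set_propeller: D = 0.533 m, P = 0.589 m (p = P/D = 1.105066); state ← (V=0, rpm=0)
throttle_to(10476): rpm ← 10476
set_airspeed(79.18): V ← 79.18 m/s
final state: V = 79.18 m/s, rpm = 10476 → n = rpm/60 = 174.600000 rev/s
target J* = 1.0016; solve J* = V/(n·D) for n: n = V/(J*·D) = 79.18/(1.0016 × 0.533) = 148.318038 rev/s
rpm = 60·n = 8899.082294

rpm = 8899.08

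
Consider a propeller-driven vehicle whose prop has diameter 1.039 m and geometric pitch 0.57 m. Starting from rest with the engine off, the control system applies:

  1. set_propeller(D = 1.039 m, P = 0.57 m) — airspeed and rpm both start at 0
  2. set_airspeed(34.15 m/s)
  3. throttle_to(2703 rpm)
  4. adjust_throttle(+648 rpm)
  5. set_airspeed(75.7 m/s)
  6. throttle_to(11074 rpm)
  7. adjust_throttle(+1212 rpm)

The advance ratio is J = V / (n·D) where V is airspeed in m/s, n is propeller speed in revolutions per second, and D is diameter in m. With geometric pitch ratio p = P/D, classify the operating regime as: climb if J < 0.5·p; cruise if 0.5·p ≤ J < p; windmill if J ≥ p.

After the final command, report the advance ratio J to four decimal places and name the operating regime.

set_propeller: D = 1.039 m, P = 0.57 m (p = P/D = 0.548604); state ← (V=0, rpm=0)
set_airspeed(34.15): V ← 34.15 m/s
throttle_to(2703): rpm ← 2703
adjust_throttle(+648): rpm ← 2703 +648 = 3351
set_airspeed(75.7): V ← 75.7 m/s
throttle_to(11074): rpm ← 11074
adjust_throttle(+1212): rpm ← 11074 +1212 = 12286
final state: V = 75.7 m/s, rpm = 12286 → n = rpm/60 = 204.766667 rev/s
J = V / (n·D) = 75.7 / (204.766667 × 1.039) = 0.355812
regime bands: climb J<0.2743 | cruise [0.2743, 0.5486) | windmill J≥0.5486
J = 0.3558 → cruise

J = 0.3558, regime = cruise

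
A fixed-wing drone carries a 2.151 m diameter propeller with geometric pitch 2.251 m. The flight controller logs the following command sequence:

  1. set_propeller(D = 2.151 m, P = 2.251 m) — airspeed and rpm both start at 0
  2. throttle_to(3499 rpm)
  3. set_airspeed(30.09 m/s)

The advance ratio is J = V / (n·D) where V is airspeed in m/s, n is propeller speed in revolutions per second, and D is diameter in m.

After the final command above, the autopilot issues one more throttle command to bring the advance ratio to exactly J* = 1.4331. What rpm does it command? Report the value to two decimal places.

set_propeller: D = 2.151 m, P = 2.251 m (p = P/D = 1.046490); state ← (V=0, rpm=0)
throttle_to(3499): rpm ← 3499
set_airspeed(30.09): V ← 30.09 m/s
final state: V = 30.09 m/s, rpm = 3499 → n = rpm/60 = 58.316667 rev/s
target J* = 1.4331; solve J* = V/(n·D) for n: n = V/(J*·D) = 30.09/(1.4331 × 2.151) = 9.761247 rev/s
rpm = 60·n = 585.674792

rpm = 585.67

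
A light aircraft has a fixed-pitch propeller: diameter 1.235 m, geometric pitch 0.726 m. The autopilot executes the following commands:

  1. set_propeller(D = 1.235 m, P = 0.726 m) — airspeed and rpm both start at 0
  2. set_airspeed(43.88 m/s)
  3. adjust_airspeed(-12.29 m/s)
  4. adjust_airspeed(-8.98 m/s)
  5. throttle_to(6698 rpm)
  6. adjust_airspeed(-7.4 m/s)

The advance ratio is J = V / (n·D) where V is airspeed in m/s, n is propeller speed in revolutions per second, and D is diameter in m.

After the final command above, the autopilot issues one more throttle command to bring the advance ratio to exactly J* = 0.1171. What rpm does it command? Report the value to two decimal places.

set_propeller: D = 1.235 m, P = 0.726 m (p = P/D = 0.587854); state ← (V=0, rpm=0)
set_airspeed(43.88): V ← 43.88 m/s
adjust_airspeed(-12.29): V ← 43.88 -12.29 = 31.59 m/s
adjust_airspeed(-8.98): V ← 31.59 -8.98 = 22.61 m/s
throttle_to(6698): rpm ← 6698
adjust_airspeed(-7.4): V ← 22.61 -7.4 = 15.21 m/s
final state: V = 15.21 m/s, rpm = 6698 → n = rpm/60 = 111.633333 rev/s
target J* = 0.1171; solve J* = V/(n·D) for n: n = V/(J*·D) = 15.21/(0.1171 × 1.235) = 105.173266 rev/s
rpm = 60·n = 6310.395973

rpm = 6310.40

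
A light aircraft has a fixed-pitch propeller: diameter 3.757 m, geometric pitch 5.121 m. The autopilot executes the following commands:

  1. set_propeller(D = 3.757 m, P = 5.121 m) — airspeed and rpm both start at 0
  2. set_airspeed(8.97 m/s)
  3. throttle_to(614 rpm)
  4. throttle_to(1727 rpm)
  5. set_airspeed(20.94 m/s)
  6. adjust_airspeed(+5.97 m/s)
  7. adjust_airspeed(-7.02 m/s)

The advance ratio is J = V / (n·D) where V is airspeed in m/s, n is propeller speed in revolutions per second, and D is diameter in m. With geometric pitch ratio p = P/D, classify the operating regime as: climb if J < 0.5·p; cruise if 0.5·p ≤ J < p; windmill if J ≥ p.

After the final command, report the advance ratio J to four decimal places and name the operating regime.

J = 0.1839, regime = climb

set_propeller: D = 3.757 m, P = 5.121 m (p = P/D = 1.363056); state ← (V=0, rpm=0)
set_airspeed(8.97): V ← 8.97 m/s
throttle_to(614): rpm ← 614
throttle_to(1727): rpm ← 1727
set_airspeed(20.94): V ← 20.94 m/s
adjust_airspeed(+5.97): V ← 20.94 +5.97 = 26.91 m/s
adjust_airspeed(-7.02): V ← 26.91 -7.02 = 19.89 m/s
final state: V = 19.89 m/s, rpm = 1727 → n = rpm/60 = 28.783333 rev/s
J = V / (n·D) = 19.89 / (28.783333 × 3.757) = 0.183930
regime bands: climb J<0.6815 | cruise [0.6815, 1.3631) | windmill J≥1.3631
J = 0.1839 → climb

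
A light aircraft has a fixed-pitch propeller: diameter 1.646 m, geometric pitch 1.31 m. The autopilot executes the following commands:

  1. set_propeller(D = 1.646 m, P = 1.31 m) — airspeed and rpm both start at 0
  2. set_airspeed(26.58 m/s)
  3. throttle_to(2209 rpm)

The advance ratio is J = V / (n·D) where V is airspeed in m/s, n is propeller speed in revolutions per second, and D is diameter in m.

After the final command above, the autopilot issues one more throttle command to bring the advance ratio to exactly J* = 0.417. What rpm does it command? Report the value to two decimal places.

set_propeller: D = 1.646 m, P = 1.31 m (p = P/D = 0.795869); state ← (V=0, rpm=0)
set_airspeed(26.58): V ← 26.58 m/s
throttle_to(2209): rpm ← 2209
final state: V = 26.58 m/s, rpm = 2209 → n = rpm/60 = 36.816667 rev/s
target J* = 0.417; solve J* = V/(n·D) for n: n = V/(J*·D) = 26.58/(0.417 × 1.646) = 38.724792 rev/s
rpm = 60·n = 2323.487504

rpm = 2323.49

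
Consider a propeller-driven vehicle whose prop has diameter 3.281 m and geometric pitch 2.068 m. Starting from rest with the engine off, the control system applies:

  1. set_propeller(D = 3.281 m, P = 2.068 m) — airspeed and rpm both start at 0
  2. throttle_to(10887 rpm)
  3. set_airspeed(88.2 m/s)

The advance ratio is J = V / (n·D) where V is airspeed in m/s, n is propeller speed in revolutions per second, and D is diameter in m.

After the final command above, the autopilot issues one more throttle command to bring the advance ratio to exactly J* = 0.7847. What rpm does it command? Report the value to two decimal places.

rpm = 2055.46

set_propeller: D = 3.281 m, P = 2.068 m (p = P/D = 0.630296); state ← (V=0, rpm=0)
throttle_to(10887): rpm ← 10887
set_airspeed(88.2): V ← 88.2 m/s
final state: V = 88.2 m/s, rpm = 10887 → n = rpm/60 = 181.450000 rev/s
target J* = 0.7847; solve J* = V/(n·D) for n: n = V/(J*·D) = 88.2/(0.7847 × 3.281) = 34.257739 rev/s
rpm = 60·n = 2055.464368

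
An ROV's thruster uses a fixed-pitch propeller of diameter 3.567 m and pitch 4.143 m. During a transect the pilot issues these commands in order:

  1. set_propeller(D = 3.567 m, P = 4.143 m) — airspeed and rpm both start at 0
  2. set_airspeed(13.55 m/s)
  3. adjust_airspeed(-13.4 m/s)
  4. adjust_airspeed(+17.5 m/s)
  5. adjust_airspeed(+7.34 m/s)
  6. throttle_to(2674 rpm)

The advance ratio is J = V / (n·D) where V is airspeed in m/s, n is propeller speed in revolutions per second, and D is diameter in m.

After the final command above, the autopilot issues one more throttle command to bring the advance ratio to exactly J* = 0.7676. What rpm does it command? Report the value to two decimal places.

rpm = 547.62

set_propeller: D = 3.567 m, P = 4.143 m (p = P/D = 1.161480); state ← (V=0, rpm=0)
set_airspeed(13.55): V ← 13.55 m/s
adjust_airspeed(-13.4): V ← 13.55 -13.4 = 0.15 m/s
adjust_airspeed(+17.5): V ← 0.15 +17.5 = 17.65 m/s
adjust_airspeed(+7.34): V ← 17.65 +7.34 = 24.99 m/s
throttle_to(2674): rpm ← 2674
final state: V = 24.99 m/s, rpm = 2674 → n = rpm/60 = 44.566667 rev/s
target J* = 0.7676; solve J* = V/(n·D) for n: n = V/(J*·D) = 24.99/(0.7676 × 3.567) = 9.127003 rev/s
rpm = 60·n = 547.620164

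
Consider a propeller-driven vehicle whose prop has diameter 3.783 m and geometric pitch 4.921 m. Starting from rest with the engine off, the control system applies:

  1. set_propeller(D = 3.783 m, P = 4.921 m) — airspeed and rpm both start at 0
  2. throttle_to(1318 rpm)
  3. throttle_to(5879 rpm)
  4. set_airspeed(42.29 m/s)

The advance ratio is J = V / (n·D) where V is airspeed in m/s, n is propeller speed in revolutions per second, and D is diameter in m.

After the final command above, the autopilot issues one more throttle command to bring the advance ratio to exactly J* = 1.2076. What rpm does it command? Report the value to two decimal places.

set_propeller: D = 3.783 m, P = 4.921 m (p = P/D = 1.300819); state ← (V=0, rpm=0)
throttle_to(1318): rpm ← 1318
throttle_to(5879): rpm ← 5879
set_airspeed(42.29): V ← 42.29 m/s
final state: V = 42.29 m/s, rpm = 5879 → n = rpm/60 = 97.983333 rev/s
target J* = 1.2076; solve J* = V/(n·D) for n: n = V/(J*·D) = 42.29/(1.2076 × 3.783) = 9.257170 rev/s
rpm = 60·n = 555.430200

rpm = 555.43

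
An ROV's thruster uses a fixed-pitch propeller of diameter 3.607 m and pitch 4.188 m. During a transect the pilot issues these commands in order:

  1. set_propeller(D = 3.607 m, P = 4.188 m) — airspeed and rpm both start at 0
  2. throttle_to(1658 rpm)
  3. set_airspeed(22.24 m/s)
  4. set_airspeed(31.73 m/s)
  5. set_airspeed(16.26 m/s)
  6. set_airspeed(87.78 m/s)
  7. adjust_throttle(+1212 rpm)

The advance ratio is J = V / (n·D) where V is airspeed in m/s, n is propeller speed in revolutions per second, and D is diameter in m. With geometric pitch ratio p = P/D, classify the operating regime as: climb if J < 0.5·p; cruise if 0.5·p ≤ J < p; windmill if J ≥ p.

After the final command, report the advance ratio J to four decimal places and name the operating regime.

set_propeller: D = 3.607 m, P = 4.188 m (p = P/D = 1.161076); state ← (V=0, rpm=0)
throttle_to(1658): rpm ← 1658
set_airspeed(22.24): V ← 22.24 m/s
set_airspeed(31.73): V ← 31.73 m/s
set_airspeed(16.26): V ← 16.26 m/s
set_airspeed(87.78): V ← 87.78 m/s
adjust_throttle(+1212): rpm ← 1658 +1212 = 2870
final state: V = 87.78 m/s, rpm = 2870 → n = rpm/60 = 47.833333 rev/s
J = V / (n·D) = 87.78 / (47.833333 × 3.607) = 0.508767
regime bands: climb J<0.5805 | cruise [0.5805, 1.1611) | windmill J≥1.1611
J = 0.5088 → climb

J = 0.5088, regime = climb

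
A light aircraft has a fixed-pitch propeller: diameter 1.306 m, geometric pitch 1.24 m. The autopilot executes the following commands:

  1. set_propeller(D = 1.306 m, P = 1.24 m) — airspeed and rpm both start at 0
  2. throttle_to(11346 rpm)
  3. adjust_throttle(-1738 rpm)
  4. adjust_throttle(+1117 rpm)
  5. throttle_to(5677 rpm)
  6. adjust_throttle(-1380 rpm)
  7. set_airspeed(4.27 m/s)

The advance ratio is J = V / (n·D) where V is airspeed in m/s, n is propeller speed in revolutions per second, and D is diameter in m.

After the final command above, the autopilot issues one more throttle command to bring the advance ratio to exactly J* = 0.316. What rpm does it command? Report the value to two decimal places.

rpm = 620.80

set_propeller: D = 1.306 m, P = 1.24 m (p = P/D = 0.949464); state ← (V=0, rpm=0)
throttle_to(11346): rpm ← 11346
adjust_throttle(-1738): rpm ← 11346 -1738 = 9608
adjust_throttle(+1117): rpm ← 9608 +1117 = 10725
throttle_to(5677): rpm ← 5677
adjust_throttle(-1380): rpm ← 5677 -1380 = 4297
set_airspeed(4.27): V ← 4.27 m/s
final state: V = 4.27 m/s, rpm = 4297 → n = rpm/60 = 71.616667 rev/s
target J* = 0.316; solve J* = V/(n·D) for n: n = V/(J*·D) = 4.27/(0.316 × 1.306) = 10.346599 rev/s
rpm = 60·n = 620.795937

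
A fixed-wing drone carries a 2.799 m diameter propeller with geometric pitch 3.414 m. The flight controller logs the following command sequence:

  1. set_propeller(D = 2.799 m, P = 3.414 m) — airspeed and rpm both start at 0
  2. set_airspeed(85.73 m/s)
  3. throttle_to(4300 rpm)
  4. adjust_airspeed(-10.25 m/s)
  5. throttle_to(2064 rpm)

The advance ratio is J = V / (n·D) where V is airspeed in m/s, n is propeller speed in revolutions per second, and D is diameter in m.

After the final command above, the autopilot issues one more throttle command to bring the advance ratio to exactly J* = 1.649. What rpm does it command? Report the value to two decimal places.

set_propeller: D = 2.799 m, P = 3.414 m (p = P/D = 1.219721); state ← (V=0, rpm=0)
set_airspeed(85.73): V ← 85.73 m/s
throttle_to(4300): rpm ← 4300
adjust_airspeed(-10.25): V ← 85.73 -10.25 = 75.48 m/s
throttle_to(2064): rpm ← 2064
final state: V = 75.48 m/s, rpm = 2064 → n = rpm/60 = 34.400000 rev/s
target J* = 1.649; solve J* = V/(n·D) for n: n = V/(J*·D) = 75.48/(1.649 × 2.799) = 16.353410 rev/s
rpm = 60·n = 981.204628

rpm = 981.20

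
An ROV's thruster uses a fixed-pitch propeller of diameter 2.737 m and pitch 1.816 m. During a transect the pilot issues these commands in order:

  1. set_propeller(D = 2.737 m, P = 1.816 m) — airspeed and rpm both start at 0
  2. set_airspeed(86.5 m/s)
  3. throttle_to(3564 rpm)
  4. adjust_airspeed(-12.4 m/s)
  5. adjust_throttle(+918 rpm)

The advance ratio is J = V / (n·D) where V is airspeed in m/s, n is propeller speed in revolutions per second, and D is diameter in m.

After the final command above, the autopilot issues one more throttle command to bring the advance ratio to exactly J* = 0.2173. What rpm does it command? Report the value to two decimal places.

set_propeller: D = 2.737 m, P = 1.816 m (p = P/D = 0.663500); state ← (V=0, rpm=0)
set_airspeed(86.5): V ← 86.5 m/s
throttle_to(3564): rpm ← 3564
adjust_airspeed(-12.4): V ← 86.5 -12.4 = 74.1 m/s
adjust_throttle(+918): rpm ← 3564 +918 = 4482
final state: V = 74.1 m/s, rpm = 4482 → n = rpm/60 = 74.700000 rev/s
target J* = 0.2173; solve J* = V/(n·D) for n: n = V/(J*·D) = 74.1/(0.2173 × 2.737) = 124.590143 rev/s
rpm = 60·n = 7475.408579

rpm = 7475.41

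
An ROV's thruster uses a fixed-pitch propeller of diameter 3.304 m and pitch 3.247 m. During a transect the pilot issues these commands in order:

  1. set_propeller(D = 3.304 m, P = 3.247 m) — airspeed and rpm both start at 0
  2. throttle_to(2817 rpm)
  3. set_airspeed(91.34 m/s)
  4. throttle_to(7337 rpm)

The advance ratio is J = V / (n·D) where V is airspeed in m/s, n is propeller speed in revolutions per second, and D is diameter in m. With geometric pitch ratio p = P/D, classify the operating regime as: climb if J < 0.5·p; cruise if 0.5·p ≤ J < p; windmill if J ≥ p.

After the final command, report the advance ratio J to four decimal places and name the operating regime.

J = 0.2261, regime = climb

set_propeller: D = 3.304 m, P = 3.247 m (p = P/D = 0.982748); state ← (V=0, rpm=0)
throttle_to(2817): rpm ← 2817
set_airspeed(91.34): V ← 91.34 m/s
throttle_to(7337): rpm ← 7337
final state: V = 91.34 m/s, rpm = 7337 → n = rpm/60 = 122.283333 rev/s
J = V / (n·D) = 91.34 / (122.283333 × 3.304) = 0.226076
regime bands: climb J<0.4914 | cruise [0.4914, 0.9827) | windmill J≥0.9827
J = 0.2261 → climb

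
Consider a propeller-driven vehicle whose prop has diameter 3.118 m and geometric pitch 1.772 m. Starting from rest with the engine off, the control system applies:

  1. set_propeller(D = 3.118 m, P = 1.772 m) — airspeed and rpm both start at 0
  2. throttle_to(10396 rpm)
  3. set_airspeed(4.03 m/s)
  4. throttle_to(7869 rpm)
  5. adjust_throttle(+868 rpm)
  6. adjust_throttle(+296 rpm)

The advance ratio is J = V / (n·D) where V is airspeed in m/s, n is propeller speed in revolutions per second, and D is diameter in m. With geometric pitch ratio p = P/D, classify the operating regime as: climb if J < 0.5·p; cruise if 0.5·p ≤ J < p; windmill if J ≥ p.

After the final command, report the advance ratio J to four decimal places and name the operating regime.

set_propeller: D = 3.118 m, P = 1.772 m (p = P/D = 0.568313); state ← (V=0, rpm=0)
throttle_to(10396): rpm ← 10396
set_airspeed(4.03): V ← 4.03 m/s
throttle_to(7869): rpm ← 7869
adjust_throttle(+868): rpm ← 7869 +868 = 8737
adjust_throttle(+296): rpm ← 8737 +296 = 9033
final state: V = 4.03 m/s, rpm = 9033 → n = rpm/60 = 150.550000 rev/s
J = V / (n·D) = 4.03 / (150.550000 × 3.118) = 0.008585
regime bands: climb J<0.2842 | cruise [0.2842, 0.5683) | windmill J≥0.5683
J = 0.0086 → climb

J = 0.0086, regime = climb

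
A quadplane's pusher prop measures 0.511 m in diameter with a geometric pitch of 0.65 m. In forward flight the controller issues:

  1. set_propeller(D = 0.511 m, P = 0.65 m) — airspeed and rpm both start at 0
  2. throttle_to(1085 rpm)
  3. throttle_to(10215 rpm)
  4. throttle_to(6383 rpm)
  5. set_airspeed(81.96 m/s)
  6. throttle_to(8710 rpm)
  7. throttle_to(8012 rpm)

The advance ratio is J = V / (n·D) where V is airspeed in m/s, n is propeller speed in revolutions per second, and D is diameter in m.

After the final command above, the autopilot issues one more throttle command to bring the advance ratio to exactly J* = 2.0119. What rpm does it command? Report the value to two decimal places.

rpm = 4783.28

set_propeller: D = 0.511 m, P = 0.65 m (p = P/D = 1.272016); state ← (V=0, rpm=0)
throttle_to(1085): rpm ← 1085
throttle_to(10215): rpm ← 10215
throttle_to(6383): rpm ← 6383
set_airspeed(81.96): V ← 81.96 m/s
throttle_to(8710): rpm ← 8710
throttle_to(8012): rpm ← 8012
final state: V = 81.96 m/s, rpm = 8012 → n = rpm/60 = 133.533333 rev/s
target J* = 2.0119; solve J* = V/(n·D) for n: n = V/(J*·D) = 81.96/(2.0119 × 0.511) = 79.721353 rev/s
rpm = 60·n = 4783.281160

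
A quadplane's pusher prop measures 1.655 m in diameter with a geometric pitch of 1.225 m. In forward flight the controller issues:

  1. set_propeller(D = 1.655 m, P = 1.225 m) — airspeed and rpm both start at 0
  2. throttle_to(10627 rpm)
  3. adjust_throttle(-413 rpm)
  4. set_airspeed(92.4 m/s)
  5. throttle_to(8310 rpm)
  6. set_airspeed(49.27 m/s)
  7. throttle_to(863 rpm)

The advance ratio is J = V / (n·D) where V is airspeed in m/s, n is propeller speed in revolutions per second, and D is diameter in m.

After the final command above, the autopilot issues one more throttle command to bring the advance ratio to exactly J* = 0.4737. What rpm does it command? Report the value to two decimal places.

set_propeller: D = 1.655 m, P = 1.225 m (p = P/D = 0.740181); state ← (V=0, rpm=0)
throttle_to(10627): rpm ← 10627
adjust_throttle(-413): rpm ← 10627 -413 = 10214
set_airspeed(92.4): V ← 92.4 m/s
throttle_to(8310): rpm ← 8310
set_airspeed(49.27): V ← 49.27 m/s
throttle_to(863): rpm ← 863
final state: V = 49.27 m/s, rpm = 863 → n = rpm/60 = 14.383333 rev/s
target J* = 0.4737; solve J* = V/(n·D) for n: n = V/(J*·D) = 49.27/(0.4737 × 1.655) = 62.846512 rev/s
rpm = 60·n = 3770.790722

rpm = 3770.79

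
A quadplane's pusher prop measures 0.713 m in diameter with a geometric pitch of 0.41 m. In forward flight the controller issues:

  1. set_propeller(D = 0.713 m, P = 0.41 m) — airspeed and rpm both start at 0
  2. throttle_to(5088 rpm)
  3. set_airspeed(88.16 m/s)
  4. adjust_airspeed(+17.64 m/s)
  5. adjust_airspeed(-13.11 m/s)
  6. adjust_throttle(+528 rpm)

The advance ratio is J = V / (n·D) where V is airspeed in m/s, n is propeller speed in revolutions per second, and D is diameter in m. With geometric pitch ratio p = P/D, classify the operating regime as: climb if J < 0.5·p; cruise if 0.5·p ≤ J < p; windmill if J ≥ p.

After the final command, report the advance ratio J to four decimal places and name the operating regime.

set_propeller: D = 0.713 m, P = 0.41 m (p = P/D = 0.575035); state ← (V=0, rpm=0)
throttle_to(5088): rpm ← 5088
set_airspeed(88.16): V ← 88.16 m/s
adjust_airspeed(+17.64): V ← 88.16 +17.64 = 105.8 m/s
adjust_airspeed(-13.11): V ← 105.8 -13.11 = 92.69 m/s
adjust_throttle(+528): rpm ← 5088 +528 = 5616
final state: V = 92.69 m/s, rpm = 5616 → n = rpm/60 = 93.600000 rev/s
J = V / (n·D) = 92.69 / (93.600000 × 0.713) = 1.388889
regime bands: climb J<0.2875 | cruise [0.2875, 0.5750) | windmill J≥0.5750
J = 1.3889 → windmill

J = 1.3889, regime = windmill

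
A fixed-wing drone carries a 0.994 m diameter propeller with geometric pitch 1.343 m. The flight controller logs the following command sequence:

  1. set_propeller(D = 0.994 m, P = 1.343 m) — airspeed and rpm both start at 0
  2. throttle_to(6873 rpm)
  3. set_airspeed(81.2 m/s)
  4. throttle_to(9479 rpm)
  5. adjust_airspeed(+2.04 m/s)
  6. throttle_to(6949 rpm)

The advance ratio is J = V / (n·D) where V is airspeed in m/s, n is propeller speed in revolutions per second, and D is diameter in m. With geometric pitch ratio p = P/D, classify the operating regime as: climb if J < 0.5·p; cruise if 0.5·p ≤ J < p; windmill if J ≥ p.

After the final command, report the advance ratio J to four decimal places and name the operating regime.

J = 0.7231, regime = cruise

set_propeller: D = 0.994 m, P = 1.343 m (p = P/D = 1.351107); state ← (V=0, rpm=0)
throttle_to(6873): rpm ← 6873
set_airspeed(81.2): V ← 81.2 m/s
throttle_to(9479): rpm ← 9479
adjust_airspeed(+2.04): V ← 81.2 +2.04 = 83.24 m/s
throttle_to(6949): rpm ← 6949
final state: V = 83.24 m/s, rpm = 6949 → n = rpm/60 = 115.816667 rev/s
J = V / (n·D) = 83.24 / (115.816667 × 0.994) = 0.723060
regime bands: climb J<0.6756 | cruise [0.6756, 1.3511) | windmill J≥1.3511
J = 0.7231 → cruise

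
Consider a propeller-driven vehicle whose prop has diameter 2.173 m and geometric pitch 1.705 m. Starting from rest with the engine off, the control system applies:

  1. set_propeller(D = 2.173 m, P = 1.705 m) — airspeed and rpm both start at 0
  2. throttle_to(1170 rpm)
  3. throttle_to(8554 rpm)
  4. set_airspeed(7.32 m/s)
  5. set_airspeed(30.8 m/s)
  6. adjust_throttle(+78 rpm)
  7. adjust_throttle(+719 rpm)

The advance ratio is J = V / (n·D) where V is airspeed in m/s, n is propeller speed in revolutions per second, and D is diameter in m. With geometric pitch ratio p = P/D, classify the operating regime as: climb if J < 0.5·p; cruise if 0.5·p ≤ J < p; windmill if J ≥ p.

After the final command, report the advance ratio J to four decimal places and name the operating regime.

set_propeller: D = 2.173 m, P = 1.705 m (p = P/D = 0.784630); state ← (V=0, rpm=0)
throttle_to(1170): rpm ← 1170
throttle_to(8554): rpm ← 8554
set_airspeed(7.32): V ← 7.32 m/s
set_airspeed(30.8): V ← 30.8 m/s
adjust_throttle(+78): rpm ← 8554 +78 = 8632
adjust_throttle(+719): rpm ← 8632 +719 = 9351
final state: V = 30.8 m/s, rpm = 9351 → n = rpm/60 = 155.850000 rev/s
J = V / (n·D) = 30.8 / (155.850000 × 2.173) = 0.090946
regime bands: climb J<0.3923 | cruise [0.3923, 0.7846) | windmill J≥0.7846
J = 0.0909 → climb

J = 0.0909, regime = climb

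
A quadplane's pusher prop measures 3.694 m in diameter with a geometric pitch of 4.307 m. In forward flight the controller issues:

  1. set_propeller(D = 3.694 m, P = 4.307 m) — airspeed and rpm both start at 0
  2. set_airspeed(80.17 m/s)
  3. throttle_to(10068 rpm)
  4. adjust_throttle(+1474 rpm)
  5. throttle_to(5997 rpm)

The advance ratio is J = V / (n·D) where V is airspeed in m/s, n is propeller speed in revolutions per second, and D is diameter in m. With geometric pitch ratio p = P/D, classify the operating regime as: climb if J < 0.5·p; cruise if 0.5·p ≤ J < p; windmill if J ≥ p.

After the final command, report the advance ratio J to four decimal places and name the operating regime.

J = 0.2171, regime = climb

set_propeller: D = 3.694 m, P = 4.307 m (p = P/D = 1.165945); state ← (V=0, rpm=0)
set_airspeed(80.17): V ← 80.17 m/s
throttle_to(10068): rpm ← 10068
adjust_throttle(+1474): rpm ← 10068 +1474 = 11542
throttle_to(5997): rpm ← 5997
final state: V = 80.17 m/s, rpm = 5997 → n = rpm/60 = 99.950000 rev/s
J = V / (n·D) = 80.17 / (99.950000 × 3.694) = 0.217136
regime bands: climb J<0.5830 | cruise [0.5830, 1.1659) | windmill J≥1.1659
J = 0.2171 → climb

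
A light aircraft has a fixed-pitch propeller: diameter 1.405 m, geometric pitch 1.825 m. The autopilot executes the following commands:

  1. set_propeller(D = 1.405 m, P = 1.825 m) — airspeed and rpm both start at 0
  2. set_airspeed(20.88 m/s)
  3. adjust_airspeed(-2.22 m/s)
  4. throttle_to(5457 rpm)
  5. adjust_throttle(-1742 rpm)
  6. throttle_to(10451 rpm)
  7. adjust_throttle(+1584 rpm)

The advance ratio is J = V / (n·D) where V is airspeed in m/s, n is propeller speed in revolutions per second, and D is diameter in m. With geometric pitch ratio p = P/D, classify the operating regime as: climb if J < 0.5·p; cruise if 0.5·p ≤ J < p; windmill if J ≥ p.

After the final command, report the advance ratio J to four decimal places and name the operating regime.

set_propeller: D = 1.405 m, P = 1.825 m (p = P/D = 1.298932); state ← (V=0, rpm=0)
set_airspeed(20.88): V ← 20.88 m/s
adjust_airspeed(-2.22): V ← 20.88 -2.22 = 18.66 m/s
throttle_to(5457): rpm ← 5457
adjust_throttle(-1742): rpm ← 5457 -1742 = 3715
throttle_to(10451): rpm ← 10451
adjust_throttle(+1584): rpm ← 10451 +1584 = 12035
final state: V = 18.66 m/s, rpm = 12035 → n = rpm/60 = 200.583333 rev/s
J = V / (n·D) = 18.66 / (200.583333 × 1.405) = 0.066213
regime bands: climb J<0.6495 | cruise [0.6495, 1.2989) | windmill J≥1.2989
J = 0.0662 → climb

J = 0.0662, regime = climb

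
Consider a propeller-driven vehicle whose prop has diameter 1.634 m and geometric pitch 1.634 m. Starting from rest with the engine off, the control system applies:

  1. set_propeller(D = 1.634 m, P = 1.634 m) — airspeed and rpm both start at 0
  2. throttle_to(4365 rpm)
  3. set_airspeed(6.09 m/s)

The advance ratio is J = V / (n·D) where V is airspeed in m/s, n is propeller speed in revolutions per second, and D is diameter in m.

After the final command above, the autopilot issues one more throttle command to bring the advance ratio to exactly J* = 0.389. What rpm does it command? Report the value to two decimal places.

rpm = 574.87

set_propeller: D = 1.634 m, P = 1.634 m (p = P/D = 1.000000); state ← (V=0, rpm=0)
throttle_to(4365): rpm ← 4365
set_airspeed(6.09): V ← 6.09 m/s
final state: V = 6.09 m/s, rpm = 4365 → n = rpm/60 = 72.750000 rev/s
target J* = 0.389; solve J* = V/(n·D) for n: n = V/(J*·D) = 6.09/(0.389 × 1.634) = 9.581106 rev/s
rpm = 60·n = 574.866352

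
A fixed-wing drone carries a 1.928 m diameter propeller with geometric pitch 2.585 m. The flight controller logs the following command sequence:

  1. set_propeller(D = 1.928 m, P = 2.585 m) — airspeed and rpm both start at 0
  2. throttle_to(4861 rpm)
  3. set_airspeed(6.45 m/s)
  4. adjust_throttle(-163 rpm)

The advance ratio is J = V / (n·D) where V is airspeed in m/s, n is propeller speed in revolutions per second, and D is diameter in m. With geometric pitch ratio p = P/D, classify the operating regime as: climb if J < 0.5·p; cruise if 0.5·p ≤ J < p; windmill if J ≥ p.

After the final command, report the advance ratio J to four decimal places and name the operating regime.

J = 0.0427, regime = climb

set_propeller: D = 1.928 m, P = 2.585 m (p = P/D = 1.340768); state ← (V=0, rpm=0)
throttle_to(4861): rpm ← 4861
set_airspeed(6.45): V ← 6.45 m/s
adjust_throttle(-163): rpm ← 4861 -163 = 4698
final state: V = 6.45 m/s, rpm = 4698 → n = rpm/60 = 78.300000 rev/s
J = V / (n·D) = 6.45 / (78.300000 × 1.928) = 0.042726
regime bands: climb J<0.6704 | cruise [0.6704, 1.3408) | windmill J≥1.3408
J = 0.0427 → climb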